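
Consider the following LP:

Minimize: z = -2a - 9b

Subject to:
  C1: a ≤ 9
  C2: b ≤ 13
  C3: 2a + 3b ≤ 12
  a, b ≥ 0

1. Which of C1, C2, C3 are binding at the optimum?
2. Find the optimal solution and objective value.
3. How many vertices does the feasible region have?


1. C3
2. a = 0, b = 4, z = -36
3. 3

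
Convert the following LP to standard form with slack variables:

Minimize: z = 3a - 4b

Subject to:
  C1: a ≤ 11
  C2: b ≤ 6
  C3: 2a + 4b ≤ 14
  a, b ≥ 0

min z = 3a - 4b

s.t.
  a + s1 = 11
  b + s2 = 6
  2a + 4b + s3 = 14
  a, b, s1, s2, s3 ≥ 0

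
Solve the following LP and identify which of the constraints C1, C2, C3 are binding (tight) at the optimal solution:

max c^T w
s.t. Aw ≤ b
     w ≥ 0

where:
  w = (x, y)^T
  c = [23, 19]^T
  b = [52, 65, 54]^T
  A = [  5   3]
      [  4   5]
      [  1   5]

At x = 5, y = 9, compute slack b - a·x for each constraint:
  C1: 52 − 52 = 0  (binding)
  C2: 65 − 65 = 0  (binding)
  C3: 54 − 50 = 4  (slack)

Optimal: x = 5, y = 9
Binding: C1, C2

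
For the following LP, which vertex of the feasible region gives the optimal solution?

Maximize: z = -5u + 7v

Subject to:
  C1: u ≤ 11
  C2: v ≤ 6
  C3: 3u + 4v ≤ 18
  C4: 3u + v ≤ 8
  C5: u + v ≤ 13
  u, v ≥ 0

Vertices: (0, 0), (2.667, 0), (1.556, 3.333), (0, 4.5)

Evaluate the objective at each vertex of the feasible region:
  z(0, 0) = 0
  z(2.667, 0) = -13.33
  z(1.556, 3.333) = 15.56
  z(0, 4.5) = 31.5  ←
The maximum is at u = 0, v = 4.5.

(0, 4.5)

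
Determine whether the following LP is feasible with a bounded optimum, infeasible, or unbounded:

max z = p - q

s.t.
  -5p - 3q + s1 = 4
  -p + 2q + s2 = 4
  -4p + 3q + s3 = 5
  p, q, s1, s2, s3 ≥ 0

Unbounded (objective can increase without bound)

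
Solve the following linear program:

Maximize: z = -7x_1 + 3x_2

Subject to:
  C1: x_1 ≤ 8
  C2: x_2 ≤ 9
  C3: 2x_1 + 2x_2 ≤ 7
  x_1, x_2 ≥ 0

Evaluate the objective at each vertex of the feasible region:
  z(0, 0) = 0
  z(3.5, 0) = -24.5
  z(0, 3.5) = 10.5  ←
The maximum is at x_1 = 0, x_2 = 3.5.

x_1 = 0, x_2 = 3.5, z = 10.5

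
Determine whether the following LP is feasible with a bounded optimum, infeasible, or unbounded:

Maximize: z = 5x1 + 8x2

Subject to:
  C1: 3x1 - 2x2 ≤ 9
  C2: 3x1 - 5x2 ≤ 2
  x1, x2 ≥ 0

Unbounded (objective can increase without bound)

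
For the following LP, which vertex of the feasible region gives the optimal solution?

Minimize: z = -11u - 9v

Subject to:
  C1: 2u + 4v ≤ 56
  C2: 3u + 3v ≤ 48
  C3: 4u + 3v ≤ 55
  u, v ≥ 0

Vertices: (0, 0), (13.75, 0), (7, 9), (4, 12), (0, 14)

Evaluate the objective at each vertex of the feasible region:
  z(0, 0) = 0
  z(13.75, 0) = -151.2
  z(7, 9) = -158  ←
  z(4, 12) = -152
  z(0, 14) = -126
The minimum is at u = 7, v = 9.

(7, 9)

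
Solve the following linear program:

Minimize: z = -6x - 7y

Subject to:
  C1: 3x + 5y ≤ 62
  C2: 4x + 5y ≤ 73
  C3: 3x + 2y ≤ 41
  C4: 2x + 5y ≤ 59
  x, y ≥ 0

Evaluate the objective at each vertex of the feasible region:
  z(0, 0) = 0
  z(13.67, 0) = -82
  z(9, 7) = -103  ←
  z(3, 10.6) = -92.2
  z(0, 11.8) = -82.6
The minimum is at x = 9, y = 7.

x = 9, y = 7, z = -103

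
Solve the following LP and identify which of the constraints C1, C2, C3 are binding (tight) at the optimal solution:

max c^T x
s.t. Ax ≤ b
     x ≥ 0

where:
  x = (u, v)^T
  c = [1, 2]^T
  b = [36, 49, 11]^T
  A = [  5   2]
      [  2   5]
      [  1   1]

At u = 2, v = 9, compute slack b - a·x for each constraint:
  C1: 36 − 28 = 8  (slack)
  C2: 49 − 49 = 0  (binding)
  C3: 11 − 11 = 0  (binding)

Optimal: u = 2, v = 9
Binding: C2, C3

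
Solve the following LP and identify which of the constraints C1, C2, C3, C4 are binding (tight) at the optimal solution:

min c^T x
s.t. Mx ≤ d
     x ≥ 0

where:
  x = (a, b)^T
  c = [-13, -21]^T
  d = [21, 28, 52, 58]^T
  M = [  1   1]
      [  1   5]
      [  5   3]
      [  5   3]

At a = 8, b = 4, compute slack b - a·x for each constraint:
  C1: 21 − 12 = 9  (slack)
  C2: 28 − 28 = 0  (binding)
  C3: 52 − 52 = 0  (binding)
  C4: 58 − 52 = 6  (slack)

Optimal: a = 8, b = 4
Binding: C2, C3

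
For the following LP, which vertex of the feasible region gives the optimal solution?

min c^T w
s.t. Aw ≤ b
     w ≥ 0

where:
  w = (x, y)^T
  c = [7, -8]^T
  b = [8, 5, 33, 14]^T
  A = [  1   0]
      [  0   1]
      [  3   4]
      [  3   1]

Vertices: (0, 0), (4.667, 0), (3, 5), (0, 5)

Evaluate the objective at each vertex of the feasible region:
  z(0, 0) = 0
  z(4.667, 0) = 32.67
  z(3, 5) = -19
  z(0, 5) = -40  ←
The minimum is at x = 0, y = 5.

(0, 5)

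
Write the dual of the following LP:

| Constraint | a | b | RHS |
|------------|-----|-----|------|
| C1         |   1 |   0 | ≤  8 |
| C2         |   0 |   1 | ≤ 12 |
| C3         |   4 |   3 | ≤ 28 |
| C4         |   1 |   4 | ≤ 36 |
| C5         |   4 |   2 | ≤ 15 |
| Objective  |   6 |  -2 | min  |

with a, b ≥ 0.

Primal min cᵀx s.t. Ax ≤ b, x ≥ 0  →  Dual max −bᵀy s.t. Aᵀy ≥ −c, y ≥ 0.

Maximize: z = -8y1 - 12y2 - 28y3 - 36y4 - 15y5

Subject to:
  y1 + 4y3 + y4 + 4y5 ≥ -6
  y2 + 3y3 + 4y4 + 2y5 ≥ 2
  y1, y2, y3, y4, y5 ≥ 0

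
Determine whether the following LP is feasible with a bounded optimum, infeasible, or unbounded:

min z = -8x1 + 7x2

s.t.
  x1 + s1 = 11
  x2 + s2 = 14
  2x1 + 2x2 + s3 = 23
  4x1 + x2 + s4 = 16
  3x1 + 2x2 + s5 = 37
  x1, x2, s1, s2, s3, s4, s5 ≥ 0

Feasible with a bounded optimal solution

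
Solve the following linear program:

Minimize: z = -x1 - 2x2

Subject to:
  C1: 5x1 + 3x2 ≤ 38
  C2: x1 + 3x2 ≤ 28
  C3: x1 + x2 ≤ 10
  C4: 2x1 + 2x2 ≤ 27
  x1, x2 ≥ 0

Evaluate the objective at each vertex of the feasible region:
  z(0, 0) = 0
  z(7.6, 0) = -7.6
  z(4, 6) = -16
  z(1, 9) = -19  ←
  z(0, 9.333) = -18.67
The minimum is at x1 = 1, x2 = 9.

x1 = 1, x2 = 9, z = -19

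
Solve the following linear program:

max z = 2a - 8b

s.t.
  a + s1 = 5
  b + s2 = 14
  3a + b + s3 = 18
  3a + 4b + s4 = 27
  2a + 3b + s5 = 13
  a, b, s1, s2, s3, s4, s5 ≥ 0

Evaluate the objective at each vertex of the feasible region:
  z(0, 0) = 0
  z(5, 0) = 10  ←
  z(5, 1) = 2
  z(0, 4.333) = -34.67
The maximum is at a = 5, b = 0.

a = 5, b = 0, z = 10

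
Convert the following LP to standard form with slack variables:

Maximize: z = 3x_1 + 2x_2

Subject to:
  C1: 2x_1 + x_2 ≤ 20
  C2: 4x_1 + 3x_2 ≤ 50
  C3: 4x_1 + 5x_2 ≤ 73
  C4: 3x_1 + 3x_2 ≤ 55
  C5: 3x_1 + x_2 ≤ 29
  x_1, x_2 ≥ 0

max z = 3x_1 + 2x_2

s.t.
  2x_1 + x_2 + s1 = 20
  4x_1 + 3x_2 + s2 = 50
  4x_1 + 5x_2 + s3 = 73
  3x_1 + 3x_2 + s4 = 55
  3x_1 + x_2 + s5 = 29
  x_1, x_2, s1, s2, s3, s4, s5 ≥ 0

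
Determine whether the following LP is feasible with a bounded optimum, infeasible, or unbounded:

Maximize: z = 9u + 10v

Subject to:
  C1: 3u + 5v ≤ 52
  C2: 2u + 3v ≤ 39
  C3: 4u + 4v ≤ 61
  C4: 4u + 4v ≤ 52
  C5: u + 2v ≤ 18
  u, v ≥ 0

Feasible with a bounded optimal solution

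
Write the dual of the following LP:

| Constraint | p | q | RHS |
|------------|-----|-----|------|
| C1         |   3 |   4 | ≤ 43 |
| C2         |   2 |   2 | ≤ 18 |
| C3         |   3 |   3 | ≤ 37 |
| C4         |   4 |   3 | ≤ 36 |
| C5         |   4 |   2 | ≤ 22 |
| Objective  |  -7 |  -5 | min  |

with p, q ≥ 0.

Primal min cᵀx s.t. Ax ≤ b, x ≥ 0  →  Dual max −bᵀy s.t. Aᵀy ≥ −c, y ≥ 0.

Maximize: z = -43y1 - 18y2 - 37y3 - 36y4 - 22y5

Subject to:
  3y1 + 2y2 + 3y3 + 4y4 + 4y5 ≥ 7
  4y1 + 2y2 + 3y3 + 3y4 + 2y5 ≥ 5
  y1, y2, y3, y4, y5 ≥ 0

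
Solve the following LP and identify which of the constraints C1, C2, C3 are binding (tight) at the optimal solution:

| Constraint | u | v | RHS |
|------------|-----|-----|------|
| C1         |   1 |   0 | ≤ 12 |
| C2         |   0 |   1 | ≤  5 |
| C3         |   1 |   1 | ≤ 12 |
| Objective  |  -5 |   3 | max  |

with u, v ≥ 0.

At u = 0, v = 5, compute slack b - a·x for each constraint:
  C1: 12 − 0 = 12  (slack)
  C2: 5 − 5 = 0  (binding)
  C3: 12 − 5 = 7  (slack)

Optimal: u = 0, v = 5
Binding: C2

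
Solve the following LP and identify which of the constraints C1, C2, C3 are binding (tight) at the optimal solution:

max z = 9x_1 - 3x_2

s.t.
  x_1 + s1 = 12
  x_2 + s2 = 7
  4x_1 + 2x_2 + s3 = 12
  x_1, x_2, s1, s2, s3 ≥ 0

At x_1 = 3, x_2 = 0, compute slack b - a·x for each constraint:
  C1: 12 − 3 = 9  (slack)
  C2: 7 − 0 = 7  (slack)
  C3: 12 − 12 = 0  (binding)

Optimal: x_1 = 3, x_2 = 0
Binding: C3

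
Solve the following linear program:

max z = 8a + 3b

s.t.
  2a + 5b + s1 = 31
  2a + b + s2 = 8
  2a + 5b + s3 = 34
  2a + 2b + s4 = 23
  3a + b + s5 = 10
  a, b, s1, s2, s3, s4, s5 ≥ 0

Evaluate the objective at each vertex of the feasible region:
  z(0, 0) = 0
  z(3.333, 0) = 26.67
  z(2, 4) = 28  ←
  z(1.125, 5.75) = 26.25
  z(0, 6.2) = 18.6
The maximum is at a = 2, b = 4.

a = 2, b = 4, z = 28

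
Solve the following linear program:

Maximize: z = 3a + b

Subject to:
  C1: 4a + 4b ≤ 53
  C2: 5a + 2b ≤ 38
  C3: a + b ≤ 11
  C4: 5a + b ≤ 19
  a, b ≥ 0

Evaluate the objective at each vertex of the feasible region:
  z(0, 0) = 0
  z(3.8, 0) = 11.4
  z(2, 9) = 15  ←
  z(0, 11) = 11
The maximum is at a = 2, b = 9.

a = 2, b = 9, z = 15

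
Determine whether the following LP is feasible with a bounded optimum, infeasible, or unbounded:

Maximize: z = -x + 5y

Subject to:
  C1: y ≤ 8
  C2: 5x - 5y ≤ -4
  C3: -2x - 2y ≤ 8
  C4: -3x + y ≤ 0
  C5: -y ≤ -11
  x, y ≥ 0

Infeasible (no feasible solution exists)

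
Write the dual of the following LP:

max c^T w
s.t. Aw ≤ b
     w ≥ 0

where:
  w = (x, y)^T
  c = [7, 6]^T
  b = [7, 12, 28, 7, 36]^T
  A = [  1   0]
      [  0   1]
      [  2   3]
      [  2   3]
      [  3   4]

Primal max cᵀx s.t. Ax ≤ b, x ≥ 0  →  Dual min bᵀy s.t. Aᵀy ≥ c, y ≥ 0.

Minimize: z = 7y1 + 12y2 + 28y3 + 7y4 + 36y5

Subject to:
  y1 + 2y3 + 2y4 + 3y5 ≥ 7
  y2 + 3y3 + 3y4 + 4y5 ≥ 6
  y1, y2, y3, y4, y5 ≥ 0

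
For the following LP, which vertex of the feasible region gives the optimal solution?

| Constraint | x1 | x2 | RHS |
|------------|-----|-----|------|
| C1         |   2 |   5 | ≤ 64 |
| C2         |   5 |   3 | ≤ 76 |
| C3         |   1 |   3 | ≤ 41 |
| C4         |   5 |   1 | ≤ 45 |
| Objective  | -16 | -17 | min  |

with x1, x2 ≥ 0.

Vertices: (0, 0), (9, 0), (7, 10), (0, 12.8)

Evaluate the objective at each vertex of the feasible region:
  z(0, 0) = 0
  z(9, 0) = -144
  z(7, 10) = -282  ←
  z(0, 12.8) = -217.6
The minimum is at x1 = 7, x2 = 10.

(7, 10)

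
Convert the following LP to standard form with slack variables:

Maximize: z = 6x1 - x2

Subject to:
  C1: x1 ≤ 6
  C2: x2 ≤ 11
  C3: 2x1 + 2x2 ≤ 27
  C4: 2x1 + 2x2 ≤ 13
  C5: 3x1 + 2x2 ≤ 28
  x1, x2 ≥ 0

max z = 6x1 - x2

s.t.
  x1 + s1 = 6
  x2 + s2 = 11
  2x1 + 2x2 + s3 = 27
  2x1 + 2x2 + s4 = 13
  3x1 + 2x2 + s5 = 28
  x1, x2, s1, s2, s3, s4, s5 ≥ 0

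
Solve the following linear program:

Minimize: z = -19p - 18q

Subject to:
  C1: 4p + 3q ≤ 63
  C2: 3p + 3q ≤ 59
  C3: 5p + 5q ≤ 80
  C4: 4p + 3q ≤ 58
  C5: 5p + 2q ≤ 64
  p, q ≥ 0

Evaluate the objective at each vertex of the feasible region:
  z(0, 0) = 0
  z(12.8, 0) = -243.2
  z(10.86, 4.857) = -293.7
  z(10, 6) = -298  ←
  z(0, 16) = -288
The minimum is at p = 10, q = 6.

p = 10, q = 6, z = -298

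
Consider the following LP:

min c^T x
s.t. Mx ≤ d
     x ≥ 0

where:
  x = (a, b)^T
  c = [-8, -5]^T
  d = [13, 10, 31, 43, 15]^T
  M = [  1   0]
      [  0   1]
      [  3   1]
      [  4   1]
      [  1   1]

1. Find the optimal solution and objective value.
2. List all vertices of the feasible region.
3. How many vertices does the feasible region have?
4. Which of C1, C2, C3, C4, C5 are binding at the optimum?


1. a = 8, b = 7, z = -99
2. (0, 0), (10.33, 0), (8, 7), (5, 10), (0, 10)
3. 5
4. C3, C5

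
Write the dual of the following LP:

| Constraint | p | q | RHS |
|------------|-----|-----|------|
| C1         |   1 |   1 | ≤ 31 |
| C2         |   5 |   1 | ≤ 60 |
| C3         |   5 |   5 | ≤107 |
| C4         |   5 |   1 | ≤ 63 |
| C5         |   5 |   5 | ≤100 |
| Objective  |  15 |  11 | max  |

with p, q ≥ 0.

Primal max cᵀx s.t. Ax ≤ b, x ≥ 0  →  Dual min bᵀy s.t. Aᵀy ≥ c, y ≥ 0.

Minimize: z = 31y1 + 60y2 + 107y3 + 63y4 + 100y5

Subject to:
  y1 + 5y2 + 5y3 + 5y4 + 5y5 ≥ 15
  y1 + y2 + 5y3 + y4 + 5y5 ≥ 11
  y1, y2, y3, y4, y5 ≥ 0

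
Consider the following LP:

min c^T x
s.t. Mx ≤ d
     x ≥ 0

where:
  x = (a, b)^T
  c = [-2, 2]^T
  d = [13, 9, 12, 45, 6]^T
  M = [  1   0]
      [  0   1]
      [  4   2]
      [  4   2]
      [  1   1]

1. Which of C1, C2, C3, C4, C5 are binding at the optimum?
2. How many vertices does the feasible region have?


1. C3
2. 3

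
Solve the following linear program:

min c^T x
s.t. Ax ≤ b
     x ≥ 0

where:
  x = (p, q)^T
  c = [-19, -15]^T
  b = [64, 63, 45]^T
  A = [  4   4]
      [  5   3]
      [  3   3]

Evaluate the objective at each vertex of the feasible region:
  z(0, 0) = 0
  z(12.6, 0) = -239.4
  z(9, 6) = -261  ←
  z(0, 15) = -225
The minimum is at p = 9, q = 6.

p = 9, q = 6, z = -261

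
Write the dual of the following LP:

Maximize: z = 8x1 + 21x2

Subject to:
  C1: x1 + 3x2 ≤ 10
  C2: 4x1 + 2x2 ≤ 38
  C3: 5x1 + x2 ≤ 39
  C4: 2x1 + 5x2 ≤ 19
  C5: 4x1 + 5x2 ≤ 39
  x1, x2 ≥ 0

Primal max cᵀx s.t. Ax ≤ b, x ≥ 0  →  Dual min bᵀy s.t. Aᵀy ≥ c, y ≥ 0.

Minimize: z = 10y1 + 38y2 + 39y3 + 19y4 + 39y5

Subject to:
  y1 + 4y2 + 5y3 + 2y4 + 4y5 ≥ 8
  3y1 + 2y2 + y3 + 5y4 + 5y5 ≥ 21
  y1, y2, y3, y4, y5 ≥ 0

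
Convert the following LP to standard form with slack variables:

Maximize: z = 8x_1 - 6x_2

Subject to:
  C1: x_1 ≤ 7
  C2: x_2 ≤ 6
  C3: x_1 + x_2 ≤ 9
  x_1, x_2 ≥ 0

max z = 8x_1 - 6x_2

s.t.
  x_1 + s1 = 7
  x_2 + s2 = 6
  x_1 + x_2 + s3 = 9
  x_1, x_2, s1, s2, s3 ≥ 0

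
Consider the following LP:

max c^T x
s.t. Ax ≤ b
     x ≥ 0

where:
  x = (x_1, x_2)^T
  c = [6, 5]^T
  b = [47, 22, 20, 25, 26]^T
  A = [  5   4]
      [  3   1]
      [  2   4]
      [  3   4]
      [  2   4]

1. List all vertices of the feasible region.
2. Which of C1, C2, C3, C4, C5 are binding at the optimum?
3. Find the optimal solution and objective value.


1. (0, 0), (7.333, 0), (7, 1), (5, 2.5), (0, 5)
2. C2, C4
3. x_1 = 7, x_2 = 1, z = 47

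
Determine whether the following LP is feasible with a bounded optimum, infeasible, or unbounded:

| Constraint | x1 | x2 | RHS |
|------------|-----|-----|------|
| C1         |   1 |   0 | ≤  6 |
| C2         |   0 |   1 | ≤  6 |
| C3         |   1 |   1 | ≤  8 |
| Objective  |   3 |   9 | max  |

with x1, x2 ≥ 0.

Feasible with a bounded optimal solution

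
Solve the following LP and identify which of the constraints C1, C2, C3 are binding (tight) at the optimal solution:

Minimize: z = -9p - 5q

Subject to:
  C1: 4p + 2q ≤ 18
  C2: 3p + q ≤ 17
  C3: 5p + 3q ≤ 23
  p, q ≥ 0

At p = 4, q = 1, compute slack b - a·x for each constraint:
  C1: 18 − 18 = 0  (binding)
  C2: 17 − 13 = 4  (slack)
  C3: 23 − 23 = 0  (binding)

Optimal: p = 4, q = 1
Binding: C1, C3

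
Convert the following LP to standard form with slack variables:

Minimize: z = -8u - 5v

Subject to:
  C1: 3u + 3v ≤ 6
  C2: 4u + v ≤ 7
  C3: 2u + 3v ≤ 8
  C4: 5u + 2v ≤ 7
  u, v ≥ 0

min z = -8u - 5v

s.t.
  3u + 3v + s1 = 6
  4u + v + s2 = 7
  2u + 3v + s3 = 8
  5u + 2v + s4 = 7
  u, v, s1, s2, s3, s4 ≥ 0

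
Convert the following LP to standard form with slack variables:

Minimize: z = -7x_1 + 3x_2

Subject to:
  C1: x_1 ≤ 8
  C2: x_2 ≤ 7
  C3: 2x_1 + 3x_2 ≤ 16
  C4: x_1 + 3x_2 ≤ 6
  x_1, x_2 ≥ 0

min z = -7x_1 + 3x_2

s.t.
  x_1 + s1 = 8
  x_2 + s2 = 7
  2x_1 + 3x_2 + s3 = 16
  x_1 + 3x_2 + s4 = 6
  x_1, x_2, s1, s2, s3, s4 ≥ 0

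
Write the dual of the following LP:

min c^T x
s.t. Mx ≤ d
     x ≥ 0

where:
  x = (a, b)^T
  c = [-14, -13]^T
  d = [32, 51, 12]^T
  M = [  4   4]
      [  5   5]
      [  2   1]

Primal min cᵀx s.t. Ax ≤ b, x ≥ 0  →  Dual max −bᵀy s.t. Aᵀy ≥ −c, y ≥ 0.

Maximize: z = -32y1 - 51y2 - 12y3

Subject to:
  4y1 + 5y2 + 2y3 ≥ 14
  4y1 + 5y2 + y3 ≥ 13
  y1, y2, y3 ≥ 0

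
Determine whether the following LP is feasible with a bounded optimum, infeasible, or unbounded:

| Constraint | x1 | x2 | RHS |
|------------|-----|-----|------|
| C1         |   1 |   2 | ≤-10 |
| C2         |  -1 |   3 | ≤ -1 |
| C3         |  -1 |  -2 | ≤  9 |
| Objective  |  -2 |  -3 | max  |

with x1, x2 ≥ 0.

Infeasible (no feasible solution exists)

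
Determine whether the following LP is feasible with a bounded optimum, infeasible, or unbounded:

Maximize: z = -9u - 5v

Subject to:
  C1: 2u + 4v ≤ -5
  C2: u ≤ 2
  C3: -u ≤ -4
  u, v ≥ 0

Infeasible (no feasible solution exists)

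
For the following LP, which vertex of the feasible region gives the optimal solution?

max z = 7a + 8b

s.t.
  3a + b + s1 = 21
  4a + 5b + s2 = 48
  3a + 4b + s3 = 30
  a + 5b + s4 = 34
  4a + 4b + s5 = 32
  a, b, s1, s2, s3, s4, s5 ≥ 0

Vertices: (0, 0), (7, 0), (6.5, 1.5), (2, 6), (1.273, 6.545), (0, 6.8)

Evaluate the objective at each vertex of the feasible region:
  z(0, 0) = 0
  z(7, 0) = 49
  z(6.5, 1.5) = 57.5
  z(2, 6) = 62  ←
  z(1.273, 6.545) = 61.27
  z(0, 6.8) = 54.4
The maximum is at a = 2, b = 6.

(2, 6)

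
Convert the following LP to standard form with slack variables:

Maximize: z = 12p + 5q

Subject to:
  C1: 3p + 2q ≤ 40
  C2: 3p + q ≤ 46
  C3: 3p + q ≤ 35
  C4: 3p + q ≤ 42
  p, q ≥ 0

max z = 12p + 5q

s.t.
  3p + 2q + s1 = 40
  3p + q + s2 = 46
  3p + q + s3 = 35
  3p + q + s4 = 42
  p, q, s1, s2, s3, s4 ≥ 0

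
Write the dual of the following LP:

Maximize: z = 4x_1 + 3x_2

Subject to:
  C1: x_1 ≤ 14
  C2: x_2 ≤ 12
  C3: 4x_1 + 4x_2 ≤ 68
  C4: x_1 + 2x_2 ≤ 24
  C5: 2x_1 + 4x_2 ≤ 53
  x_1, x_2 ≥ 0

Primal max cᵀx s.t. Ax ≤ b, x ≥ 0  →  Dual min bᵀy s.t. Aᵀy ≥ c, y ≥ 0.

Minimize: z = 14y1 + 12y2 + 68y3 + 24y4 + 53y5

Subject to:
  y1 + 4y3 + y4 + 2y5 ≥ 4
  y2 + 4y3 + 2y4 + 4y5 ≥ 3
  y1, y2, y3, y4, y5 ≥ 0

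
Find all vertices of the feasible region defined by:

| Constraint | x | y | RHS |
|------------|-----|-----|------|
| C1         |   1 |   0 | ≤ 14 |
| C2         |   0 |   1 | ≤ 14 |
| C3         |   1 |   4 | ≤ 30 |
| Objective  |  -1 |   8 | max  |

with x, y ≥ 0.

(0, 0), (14, 0), (14, 4), (0, 7.5)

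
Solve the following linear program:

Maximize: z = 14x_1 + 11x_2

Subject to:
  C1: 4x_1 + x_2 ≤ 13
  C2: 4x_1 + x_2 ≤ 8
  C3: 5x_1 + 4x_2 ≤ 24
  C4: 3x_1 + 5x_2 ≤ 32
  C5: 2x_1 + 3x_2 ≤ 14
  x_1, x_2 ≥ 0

Evaluate the objective at each vertex of the feasible region:
  z(0, 0) = 0
  z(2, 0) = 28
  z(1, 4) = 58  ←
  z(0, 4.667) = 51.33
The maximum is at x_1 = 1, x_2 = 4.

x_1 = 1, x_2 = 4, z = 58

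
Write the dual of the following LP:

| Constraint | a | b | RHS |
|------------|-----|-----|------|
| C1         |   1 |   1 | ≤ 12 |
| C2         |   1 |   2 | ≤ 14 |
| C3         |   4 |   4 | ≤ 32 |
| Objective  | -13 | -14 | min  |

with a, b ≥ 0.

Primal min cᵀx s.t. Ax ≤ b, x ≥ 0  →  Dual max −bᵀy s.t. Aᵀy ≥ −c, y ≥ 0.

Maximize: z = -12y1 - 14y2 - 32y3

Subject to:
  y1 + y2 + 4y3 ≥ 13
  y1 + 2y2 + 4y3 ≥ 14
  y1, y2, y3 ≥ 0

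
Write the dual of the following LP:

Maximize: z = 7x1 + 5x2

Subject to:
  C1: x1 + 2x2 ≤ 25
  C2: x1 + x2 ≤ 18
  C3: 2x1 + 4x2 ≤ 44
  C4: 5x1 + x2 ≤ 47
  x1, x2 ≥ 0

Primal max cᵀx s.t. Ax ≤ b, x ≥ 0  →  Dual min bᵀy s.t. Aᵀy ≥ c, y ≥ 0.

Minimize: z = 25y1 + 18y2 + 44y3 + 47y4

Subject to:
  y1 + y2 + 2y3 + 5y4 ≥ 7
  2y1 + y2 + 4y3 + y4 ≥ 5
  y1, y2, y3, y4 ≥ 0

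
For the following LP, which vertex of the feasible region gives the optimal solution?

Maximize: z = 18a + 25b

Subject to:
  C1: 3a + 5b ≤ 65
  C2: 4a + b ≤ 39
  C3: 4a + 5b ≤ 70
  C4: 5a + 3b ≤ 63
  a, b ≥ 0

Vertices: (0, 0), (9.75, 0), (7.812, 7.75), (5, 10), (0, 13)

Evaluate the objective at each vertex of the feasible region:
  z(0, 0) = 0
  z(9.75, 0) = 175.5
  z(7.812, 7.75) = 334.4
  z(5, 10) = 340  ←
  z(0, 13) = 325
The maximum is at a = 5, b = 10.

(5, 10)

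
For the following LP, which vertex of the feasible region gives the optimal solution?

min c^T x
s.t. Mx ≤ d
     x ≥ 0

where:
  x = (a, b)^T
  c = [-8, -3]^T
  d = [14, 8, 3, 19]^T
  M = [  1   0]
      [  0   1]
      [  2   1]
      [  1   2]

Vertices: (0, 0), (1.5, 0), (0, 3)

Evaluate the objective at each vertex of the feasible region:
  z(0, 0) = 0
  z(1.5, 0) = -12  ←
  z(0, 3) = -9
The minimum is at a = 1.5, b = 0.

(1.5, 0)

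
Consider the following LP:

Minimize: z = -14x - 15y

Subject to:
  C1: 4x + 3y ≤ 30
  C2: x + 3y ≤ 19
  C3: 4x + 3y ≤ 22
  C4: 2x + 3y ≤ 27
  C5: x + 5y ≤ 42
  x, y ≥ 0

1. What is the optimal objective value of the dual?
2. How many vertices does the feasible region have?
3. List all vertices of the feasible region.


1. -104
2. 4
3. (0, 0), (5.5, 0), (1, 6), (0, 6.333)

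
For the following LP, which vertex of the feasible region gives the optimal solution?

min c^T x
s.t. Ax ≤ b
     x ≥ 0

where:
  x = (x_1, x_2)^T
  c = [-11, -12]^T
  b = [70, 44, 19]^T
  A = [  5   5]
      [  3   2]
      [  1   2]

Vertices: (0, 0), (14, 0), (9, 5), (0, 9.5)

Evaluate the objective at each vertex of the feasible region:
  z(0, 0) = 0
  z(14, 0) = -154
  z(9, 5) = -159  ←
  z(0, 9.5) = -114
The minimum is at x_1 = 9, x_2 = 5.

(9, 5)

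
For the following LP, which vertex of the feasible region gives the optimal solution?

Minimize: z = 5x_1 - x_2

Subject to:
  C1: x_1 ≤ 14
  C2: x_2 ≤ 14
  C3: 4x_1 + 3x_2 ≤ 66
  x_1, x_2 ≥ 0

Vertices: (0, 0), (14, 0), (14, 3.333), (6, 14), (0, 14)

Evaluate the objective at each vertex of the feasible region:
  z(0, 0) = 0
  z(14, 0) = 70
  z(14, 3.333) = 66.67
  z(6, 14) = 16
  z(0, 14) = -14  ←
The minimum is at x_1 = 0, x_2 = 14.

(0, 14)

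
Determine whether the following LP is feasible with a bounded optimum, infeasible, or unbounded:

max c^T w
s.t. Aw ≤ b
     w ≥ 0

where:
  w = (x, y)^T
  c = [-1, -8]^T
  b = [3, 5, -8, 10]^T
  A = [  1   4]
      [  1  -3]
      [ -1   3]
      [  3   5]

Infeasible (no feasible solution exists)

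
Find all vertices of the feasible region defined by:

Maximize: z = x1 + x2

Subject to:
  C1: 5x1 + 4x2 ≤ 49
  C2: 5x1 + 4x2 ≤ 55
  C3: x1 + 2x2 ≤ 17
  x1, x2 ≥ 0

(0, 0), (9.8, 0), (5, 6), (0, 8.5)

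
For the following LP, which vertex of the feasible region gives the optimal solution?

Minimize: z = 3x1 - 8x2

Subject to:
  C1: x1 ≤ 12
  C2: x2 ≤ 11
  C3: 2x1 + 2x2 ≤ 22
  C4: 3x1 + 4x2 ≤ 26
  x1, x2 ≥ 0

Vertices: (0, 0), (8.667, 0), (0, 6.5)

Evaluate the objective at each vertex of the feasible region:
  z(0, 0) = 0
  z(8.667, 0) = 26
  z(0, 6.5) = -52  ←
The minimum is at x1 = 0, x2 = 6.5.

(0, 6.5)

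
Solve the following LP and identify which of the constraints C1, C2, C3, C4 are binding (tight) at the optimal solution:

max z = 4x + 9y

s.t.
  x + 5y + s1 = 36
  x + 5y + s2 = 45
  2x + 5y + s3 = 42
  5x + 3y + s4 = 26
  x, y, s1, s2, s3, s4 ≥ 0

At x = 1, y = 7, compute slack b - a·x for each constraint:
  C1: 36 − 36 = 0  (binding)
  C2: 45 − 36 = 9  (slack)
  C3: 42 − 37 = 5  (slack)
  C4: 26 − 26 = 0  (binding)

Optimal: x = 1, y = 7
Binding: C1, C4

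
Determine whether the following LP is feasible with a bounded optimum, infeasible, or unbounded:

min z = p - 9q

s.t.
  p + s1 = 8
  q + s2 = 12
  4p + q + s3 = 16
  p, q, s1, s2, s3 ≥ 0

Feasible with a bounded optimal solution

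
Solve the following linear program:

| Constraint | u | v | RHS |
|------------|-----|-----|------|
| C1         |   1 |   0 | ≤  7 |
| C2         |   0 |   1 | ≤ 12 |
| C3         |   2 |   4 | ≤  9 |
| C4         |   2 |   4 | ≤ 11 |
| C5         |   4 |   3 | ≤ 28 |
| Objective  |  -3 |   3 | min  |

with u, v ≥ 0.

Evaluate the objective at each vertex of the feasible region:
  z(0, 0) = 0
  z(4.5, 0) = -13.5  ←
  z(0, 2.25) = 6.75
The minimum is at u = 4.5, v = 0.

u = 4.5, v = 0, z = -13.5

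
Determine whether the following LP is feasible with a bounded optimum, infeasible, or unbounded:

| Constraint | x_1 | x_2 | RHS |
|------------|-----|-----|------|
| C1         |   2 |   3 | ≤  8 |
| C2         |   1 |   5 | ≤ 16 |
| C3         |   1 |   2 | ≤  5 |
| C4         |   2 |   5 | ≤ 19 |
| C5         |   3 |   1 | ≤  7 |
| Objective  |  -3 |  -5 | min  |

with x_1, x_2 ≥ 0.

Feasible with a bounded optimal solution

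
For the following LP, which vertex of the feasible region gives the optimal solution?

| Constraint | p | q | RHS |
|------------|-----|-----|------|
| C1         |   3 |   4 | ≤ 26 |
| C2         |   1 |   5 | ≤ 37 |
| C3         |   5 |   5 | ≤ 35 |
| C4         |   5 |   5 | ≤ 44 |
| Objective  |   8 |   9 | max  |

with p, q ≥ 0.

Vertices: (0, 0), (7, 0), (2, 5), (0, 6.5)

Evaluate the objective at each vertex of the feasible region:
  z(0, 0) = 0
  z(7, 0) = 56
  z(2, 5) = 61  ←
  z(0, 6.5) = 58.5
The maximum is at p = 2, q = 5.

(2, 5)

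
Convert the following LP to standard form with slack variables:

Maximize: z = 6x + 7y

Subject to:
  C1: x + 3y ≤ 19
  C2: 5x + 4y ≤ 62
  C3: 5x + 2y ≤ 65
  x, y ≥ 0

max z = 6x + 7y

s.t.
  x + 3y + s1 = 19
  5x + 4y + s2 = 62
  5x + 2y + s3 = 65
  x, y, s1, s2, s3 ≥ 0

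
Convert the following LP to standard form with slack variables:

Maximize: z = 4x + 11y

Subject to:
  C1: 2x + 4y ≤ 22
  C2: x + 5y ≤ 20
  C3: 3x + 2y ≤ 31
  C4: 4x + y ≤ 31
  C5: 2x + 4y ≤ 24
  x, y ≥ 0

max z = 4x + 11y

s.t.
  2x + 4y + s1 = 22
  x + 5y + s2 = 20
  3x + 2y + s3 = 31
  4x + y + s4 = 31
  2x + 4y + s5 = 24
  x, y, s1, s2, s3, s4, s5 ≥ 0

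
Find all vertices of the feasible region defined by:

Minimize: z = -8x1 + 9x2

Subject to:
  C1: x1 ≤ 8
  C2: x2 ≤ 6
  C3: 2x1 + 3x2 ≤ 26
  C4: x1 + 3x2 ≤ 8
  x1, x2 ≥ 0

(0, 0), (8, 0), (0, 2.667)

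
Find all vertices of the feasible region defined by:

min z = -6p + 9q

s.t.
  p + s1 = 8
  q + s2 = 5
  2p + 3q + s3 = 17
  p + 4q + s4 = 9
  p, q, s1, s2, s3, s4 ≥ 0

(0, 0), (8, 0), (8, 0.25), (0, 2.25)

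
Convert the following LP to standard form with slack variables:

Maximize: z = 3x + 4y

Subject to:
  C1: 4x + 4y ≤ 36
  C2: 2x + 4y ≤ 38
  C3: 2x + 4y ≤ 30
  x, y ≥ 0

max z = 3x + 4y

s.t.
  4x + 4y + s1 = 36
  2x + 4y + s2 = 38
  2x + 4y + s3 = 30
  x, y, s1, s2, s3 ≥ 0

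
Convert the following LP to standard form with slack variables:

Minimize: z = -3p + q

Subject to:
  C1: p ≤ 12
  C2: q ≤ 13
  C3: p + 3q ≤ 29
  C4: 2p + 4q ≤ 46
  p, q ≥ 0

min z = -3p + q

s.t.
  p + s1 = 12
  q + s2 = 13
  p + 3q + s3 = 29
  2p + 4q + s4 = 46
  p, q, s1, s2, s3, s4 ≥ 0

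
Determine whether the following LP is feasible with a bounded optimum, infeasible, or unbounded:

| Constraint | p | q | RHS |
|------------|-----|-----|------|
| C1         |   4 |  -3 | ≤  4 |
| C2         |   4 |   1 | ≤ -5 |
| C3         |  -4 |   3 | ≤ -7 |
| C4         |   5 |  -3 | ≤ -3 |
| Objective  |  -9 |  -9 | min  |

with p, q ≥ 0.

Infeasible (no feasible solution exists)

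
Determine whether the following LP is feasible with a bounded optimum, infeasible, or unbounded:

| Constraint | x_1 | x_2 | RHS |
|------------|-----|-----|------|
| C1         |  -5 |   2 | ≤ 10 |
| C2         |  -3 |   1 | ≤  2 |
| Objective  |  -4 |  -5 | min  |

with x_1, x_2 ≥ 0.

Unbounded (objective can decrease without bound)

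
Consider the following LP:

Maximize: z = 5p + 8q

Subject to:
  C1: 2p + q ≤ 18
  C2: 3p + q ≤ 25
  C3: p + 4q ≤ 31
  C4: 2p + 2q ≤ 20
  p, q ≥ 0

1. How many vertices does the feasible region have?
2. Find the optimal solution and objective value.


1. 5
2. p = 3, q = 7, z = 71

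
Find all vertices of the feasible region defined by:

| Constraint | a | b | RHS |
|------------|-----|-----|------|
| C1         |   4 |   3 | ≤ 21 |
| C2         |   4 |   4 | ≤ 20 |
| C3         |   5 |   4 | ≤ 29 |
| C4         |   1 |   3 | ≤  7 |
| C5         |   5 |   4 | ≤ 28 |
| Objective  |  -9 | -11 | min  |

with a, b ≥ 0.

(0, 0), (5, 0), (4, 1), (0, 2.333)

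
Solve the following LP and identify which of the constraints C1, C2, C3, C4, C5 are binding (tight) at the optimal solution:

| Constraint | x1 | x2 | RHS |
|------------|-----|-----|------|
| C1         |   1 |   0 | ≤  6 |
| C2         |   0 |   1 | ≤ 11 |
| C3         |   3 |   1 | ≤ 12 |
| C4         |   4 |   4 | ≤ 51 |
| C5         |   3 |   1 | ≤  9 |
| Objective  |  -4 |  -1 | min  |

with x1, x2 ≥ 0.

At x1 = 3, x2 = 0, compute slack b - a·x for each constraint:
  C1: 6 − 3 = 3  (slack)
  C2: 11 − 0 = 11  (slack)
  C3: 12 − 9 = 3  (slack)
  C4: 51 − 12 = 39  (slack)
  C5: 9 − 9 = 0  (binding)

Optimal: x1 = 3, x2 = 0
Binding: C5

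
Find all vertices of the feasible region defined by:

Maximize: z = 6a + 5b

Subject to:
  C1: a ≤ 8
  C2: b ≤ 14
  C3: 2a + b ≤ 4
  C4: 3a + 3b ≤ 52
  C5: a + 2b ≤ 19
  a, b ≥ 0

(0, 0), (2, 0), (0, 4)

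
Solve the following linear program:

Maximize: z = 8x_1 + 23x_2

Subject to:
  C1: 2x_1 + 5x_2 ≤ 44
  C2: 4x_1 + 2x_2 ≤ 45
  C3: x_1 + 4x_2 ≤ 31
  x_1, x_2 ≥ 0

Evaluate the objective at each vertex of the feasible region:
  z(0, 0) = 0
  z(11.25, 0) = 90
  z(8.562, 5.375) = 192.1
  z(7, 6) = 194  ←
  z(0, 7.75) = 178.2
The maximum is at x_1 = 7, x_2 = 6.

x_1 = 7, x_2 = 6, z = 194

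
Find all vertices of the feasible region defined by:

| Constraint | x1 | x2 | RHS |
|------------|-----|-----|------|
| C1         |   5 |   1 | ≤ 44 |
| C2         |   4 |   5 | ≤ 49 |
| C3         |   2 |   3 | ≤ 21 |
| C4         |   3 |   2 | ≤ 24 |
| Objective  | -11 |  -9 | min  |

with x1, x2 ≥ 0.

(0, 0), (8, 0), (6, 3), (0, 7)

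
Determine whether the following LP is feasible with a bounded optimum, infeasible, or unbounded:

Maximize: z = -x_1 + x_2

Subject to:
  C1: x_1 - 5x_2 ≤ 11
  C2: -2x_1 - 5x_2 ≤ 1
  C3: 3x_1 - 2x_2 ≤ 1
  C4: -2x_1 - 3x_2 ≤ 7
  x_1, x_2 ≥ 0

Unbounded (objective can increase without bound)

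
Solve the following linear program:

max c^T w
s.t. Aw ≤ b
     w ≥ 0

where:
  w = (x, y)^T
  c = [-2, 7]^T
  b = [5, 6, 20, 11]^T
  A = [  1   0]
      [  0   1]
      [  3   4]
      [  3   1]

Evaluate the objective at each vertex of the feasible region:
  z(0, 0) = 0
  z(3.667, 0) = -7.333
  z(2.667, 3) = 15.67
  z(0, 5) = 35  ←
The maximum is at x = 0, y = 5.

x = 0, y = 5, z = 35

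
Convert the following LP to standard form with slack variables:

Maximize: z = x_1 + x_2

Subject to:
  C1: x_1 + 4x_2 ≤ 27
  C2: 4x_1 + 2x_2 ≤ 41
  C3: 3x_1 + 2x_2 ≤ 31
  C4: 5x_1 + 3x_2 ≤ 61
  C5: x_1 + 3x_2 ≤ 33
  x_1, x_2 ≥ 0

max z = x_1 + x_2

s.t.
  x_1 + 4x_2 + s1 = 27
  4x_1 + 2x_2 + s2 = 41
  3x_1 + 2x_2 + s3 = 31
  5x_1 + 3x_2 + s4 = 61
  x_1 + 3x_2 + s5 = 33
  x_1, x_2, s1, s2, s3, s4, s5 ≥ 0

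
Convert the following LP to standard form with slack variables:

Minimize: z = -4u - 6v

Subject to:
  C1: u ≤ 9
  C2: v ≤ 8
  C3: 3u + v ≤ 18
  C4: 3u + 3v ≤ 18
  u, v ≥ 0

min z = -4u - 6v

s.t.
  u + s1 = 9
  v + s2 = 8
  3u + v + s3 = 18
  3u + 3v + s4 = 18
  u, v, s1, s2, s3, s4 ≥ 0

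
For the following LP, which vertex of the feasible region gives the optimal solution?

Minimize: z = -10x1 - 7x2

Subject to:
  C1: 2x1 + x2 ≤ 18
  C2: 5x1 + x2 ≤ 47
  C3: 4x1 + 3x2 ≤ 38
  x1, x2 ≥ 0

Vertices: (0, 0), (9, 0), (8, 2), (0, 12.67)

Evaluate the objective at each vertex of the feasible region:
  z(0, 0) = 0
  z(9, 0) = -90
  z(8, 2) = -94  ←
  z(0, 12.67) = -88.67
The minimum is at x1 = 8, x2 = 2.

(8, 2)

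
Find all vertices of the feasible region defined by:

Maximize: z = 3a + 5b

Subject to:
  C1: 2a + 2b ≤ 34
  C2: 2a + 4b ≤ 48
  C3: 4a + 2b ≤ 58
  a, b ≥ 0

(0, 0), (14.5, 0), (12, 5), (10, 7), (0, 12)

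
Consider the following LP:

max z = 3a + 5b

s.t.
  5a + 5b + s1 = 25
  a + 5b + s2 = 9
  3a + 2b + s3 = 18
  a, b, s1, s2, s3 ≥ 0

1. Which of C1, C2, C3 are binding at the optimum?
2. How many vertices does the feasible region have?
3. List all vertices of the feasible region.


1. C1, C2
2. 4
3. (0, 0), (5, 0), (4, 1), (0, 1.8)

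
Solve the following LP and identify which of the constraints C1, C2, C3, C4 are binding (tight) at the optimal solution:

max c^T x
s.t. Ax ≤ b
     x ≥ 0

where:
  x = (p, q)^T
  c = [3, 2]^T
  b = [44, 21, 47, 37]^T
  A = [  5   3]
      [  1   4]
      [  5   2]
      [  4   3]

At p = 7, q = 3, compute slack b - a·x for each constraint:
  C1: 44 − 44 = 0  (binding)
  C2: 21 − 19 = 2  (slack)
  C3: 47 − 41 = 6  (slack)
  C4: 37 − 37 = 0  (binding)

Optimal: p = 7, q = 3
Binding: C1, C4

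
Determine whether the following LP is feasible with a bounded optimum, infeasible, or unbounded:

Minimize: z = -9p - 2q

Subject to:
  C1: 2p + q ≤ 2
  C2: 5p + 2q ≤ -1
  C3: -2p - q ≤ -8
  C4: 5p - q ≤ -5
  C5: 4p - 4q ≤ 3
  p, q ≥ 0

Infeasible (no feasible solution exists)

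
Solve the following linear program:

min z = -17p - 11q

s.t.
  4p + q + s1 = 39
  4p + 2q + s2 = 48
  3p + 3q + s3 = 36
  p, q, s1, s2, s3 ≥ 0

Evaluate the objective at each vertex of the feasible region:
  z(0, 0) = 0
  z(9.75, 0) = -165.8
  z(9, 3) = -186  ←
  z(0, 12) = -132
The minimum is at p = 9, q = 3.

p = 9, q = 3, z = -186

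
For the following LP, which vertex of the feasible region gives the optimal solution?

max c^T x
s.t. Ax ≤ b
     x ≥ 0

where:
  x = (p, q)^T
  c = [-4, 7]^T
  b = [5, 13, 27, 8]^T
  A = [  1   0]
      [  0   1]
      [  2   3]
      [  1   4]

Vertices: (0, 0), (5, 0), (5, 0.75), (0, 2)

Evaluate the objective at each vertex of the feasible region:
  z(0, 0) = 0
  z(5, 0) = -20
  z(5, 0.75) = -14.75
  z(0, 2) = 14  ←
The maximum is at p = 0, q = 2.

(0, 2)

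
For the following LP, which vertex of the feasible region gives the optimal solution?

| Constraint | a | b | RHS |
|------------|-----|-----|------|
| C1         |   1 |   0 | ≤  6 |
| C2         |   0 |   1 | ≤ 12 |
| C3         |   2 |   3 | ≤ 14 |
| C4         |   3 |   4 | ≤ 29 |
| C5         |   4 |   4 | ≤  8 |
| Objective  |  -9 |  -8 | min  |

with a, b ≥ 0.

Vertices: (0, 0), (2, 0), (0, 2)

Evaluate the objective at each vertex of the feasible region:
  z(0, 0) = 0
  z(2, 0) = -18  ←
  z(0, 2) = -16
The minimum is at a = 2, b = 0.

(2, 0)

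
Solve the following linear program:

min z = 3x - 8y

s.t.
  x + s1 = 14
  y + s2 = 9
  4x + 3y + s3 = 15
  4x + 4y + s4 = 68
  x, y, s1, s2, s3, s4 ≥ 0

Evaluate the objective at each vertex of the feasible region:
  z(0, 0) = 0
  z(3.75, 0) = 11.25
  z(0, 5) = -40  ←
The minimum is at x = 0, y = 5.

x = 0, y = 5, z = -40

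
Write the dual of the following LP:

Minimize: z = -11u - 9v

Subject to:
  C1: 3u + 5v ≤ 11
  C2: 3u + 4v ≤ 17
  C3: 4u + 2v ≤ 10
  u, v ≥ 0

Primal min cᵀx s.t. Ax ≤ b, x ≥ 0  →  Dual max −bᵀy s.t. Aᵀy ≥ −c, y ≥ 0.

Maximize: z = -11y1 - 17y2 - 10y3

Subject to:
  3y1 + 3y2 + 4y3 ≥ 11
  5y1 + 4y2 + 2y3 ≥ 9
  y1, y2, y3 ≥ 0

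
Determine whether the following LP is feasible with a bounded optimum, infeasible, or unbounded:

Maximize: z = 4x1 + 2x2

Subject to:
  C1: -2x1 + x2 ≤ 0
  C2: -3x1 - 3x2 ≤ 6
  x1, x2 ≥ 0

Unbounded (objective can increase without bound)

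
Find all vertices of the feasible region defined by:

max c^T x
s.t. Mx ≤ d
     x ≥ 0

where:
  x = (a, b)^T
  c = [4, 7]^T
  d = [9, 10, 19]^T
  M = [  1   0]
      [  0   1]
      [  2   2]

(0, 0), (9, 0), (9, 0.5), (0, 9.5)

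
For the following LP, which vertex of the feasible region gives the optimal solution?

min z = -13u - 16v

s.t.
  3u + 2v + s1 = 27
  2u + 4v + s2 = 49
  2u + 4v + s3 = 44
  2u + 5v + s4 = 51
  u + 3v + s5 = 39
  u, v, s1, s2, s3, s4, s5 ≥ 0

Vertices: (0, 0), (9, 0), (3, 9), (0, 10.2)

Evaluate the objective at each vertex of the feasible region:
  z(0, 0) = 0
  z(9, 0) = -117
  z(3, 9) = -183  ←
  z(0, 10.2) = -163.2
The minimum is at u = 3, v = 9.

(3, 9)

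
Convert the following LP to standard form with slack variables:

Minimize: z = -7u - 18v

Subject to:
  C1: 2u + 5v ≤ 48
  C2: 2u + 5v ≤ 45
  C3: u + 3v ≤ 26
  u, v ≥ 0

min z = -7u - 18v

s.t.
  2u + 5v + s1 = 48
  2u + 5v + s2 = 45
  u + 3v + s3 = 26
  u, v, s1, s2, s3 ≥ 0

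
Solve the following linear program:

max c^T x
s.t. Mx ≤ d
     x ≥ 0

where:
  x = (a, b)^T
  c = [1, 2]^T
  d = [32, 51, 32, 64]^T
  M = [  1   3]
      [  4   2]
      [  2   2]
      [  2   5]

Evaluate the objective at each vertex of the feasible region:
  z(0, 0) = 0
  z(12.75, 0) = 12.75
  z(9.5, 6.5) = 22.5
  z(8, 8) = 24  ←
  z(0, 10.67) = 21.33
The maximum is at a = 8, b = 8.

a = 8, b = 8, z = 24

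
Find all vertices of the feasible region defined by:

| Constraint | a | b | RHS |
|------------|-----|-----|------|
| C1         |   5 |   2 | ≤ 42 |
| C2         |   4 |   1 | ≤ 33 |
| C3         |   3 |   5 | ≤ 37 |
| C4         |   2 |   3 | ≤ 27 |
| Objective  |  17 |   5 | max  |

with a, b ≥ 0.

(0, 0), (8.25, 0), (8, 1), (7.158, 3.105), (0, 7.4)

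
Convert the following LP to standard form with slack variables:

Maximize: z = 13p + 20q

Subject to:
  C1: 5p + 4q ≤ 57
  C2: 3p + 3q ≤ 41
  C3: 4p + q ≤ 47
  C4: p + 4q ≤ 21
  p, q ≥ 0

max z = 13p + 20q

s.t.
  5p + 4q + s1 = 57
  3p + 3q + s2 = 41
  4p + q + s3 = 47
  p + 4q + s4 = 21
  p, q, s1, s2, s3, s4 ≥ 0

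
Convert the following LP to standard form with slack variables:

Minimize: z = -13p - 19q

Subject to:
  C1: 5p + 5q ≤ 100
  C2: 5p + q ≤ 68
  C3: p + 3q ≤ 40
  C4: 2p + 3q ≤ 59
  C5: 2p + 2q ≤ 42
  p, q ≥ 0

min z = -13p - 19q

s.t.
  5p + 5q + s1 = 100
  5p + q + s2 = 68
  p + 3q + s3 = 40
  2p + 3q + s4 = 59
  2p + 2q + s5 = 42
  p, q, s1, s2, s3, s4, s5 ≥ 0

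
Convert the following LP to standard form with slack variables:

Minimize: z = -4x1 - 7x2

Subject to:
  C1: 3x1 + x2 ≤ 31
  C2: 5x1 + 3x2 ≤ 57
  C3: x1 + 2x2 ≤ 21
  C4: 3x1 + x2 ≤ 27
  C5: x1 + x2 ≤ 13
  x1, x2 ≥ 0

min z = -4x1 - 7x2

s.t.
  3x1 + x2 + s1 = 31
  5x1 + 3x2 + s2 = 57
  x1 + 2x2 + s3 = 21
  3x1 + x2 + s4 = 27
  x1 + x2 + s5 = 13
  x1, x2, s1, s2, s3, s4, s5 ≥ 0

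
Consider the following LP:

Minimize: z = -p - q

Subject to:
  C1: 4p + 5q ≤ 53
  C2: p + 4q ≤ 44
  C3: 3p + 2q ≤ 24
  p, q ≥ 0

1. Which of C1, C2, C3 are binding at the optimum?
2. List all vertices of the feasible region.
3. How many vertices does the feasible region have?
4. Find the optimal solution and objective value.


1. C1, C3
2. (0, 0), (8, 0), (2, 9), (0, 10.6)
3. 4
4. p = 2, q = 9, z = -11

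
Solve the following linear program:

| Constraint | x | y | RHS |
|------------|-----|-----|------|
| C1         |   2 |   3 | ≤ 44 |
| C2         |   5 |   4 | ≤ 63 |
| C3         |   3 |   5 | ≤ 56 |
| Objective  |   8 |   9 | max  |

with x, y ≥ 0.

Evaluate the objective at each vertex of the feasible region:
  z(0, 0) = 0
  z(12.6, 0) = 100.8
  z(7, 7) = 119  ←
  z(0, 11.2) = 100.8
The maximum is at x = 7, y = 7.

x = 7, y = 7, z = 119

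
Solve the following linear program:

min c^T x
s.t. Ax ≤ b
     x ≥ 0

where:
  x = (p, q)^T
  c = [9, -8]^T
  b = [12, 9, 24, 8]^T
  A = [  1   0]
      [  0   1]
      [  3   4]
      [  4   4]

Evaluate the objective at each vertex of the feasible region:
  z(0, 0) = 0
  z(2, 0) = 18
  z(0, 2) = -16  ←
The minimum is at p = 0, q = 2.

p = 0, q = 2, z = -16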